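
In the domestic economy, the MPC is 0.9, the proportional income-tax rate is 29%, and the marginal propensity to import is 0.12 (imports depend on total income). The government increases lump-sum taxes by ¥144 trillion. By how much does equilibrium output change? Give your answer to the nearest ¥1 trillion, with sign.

−¥269 trillion

A lump-sum tax change of +¥144 trillion shifts disposable income by −¥144 trillion; first-round consumption changes by −c × ΔT = −0.9 × (+¥144 trillion) = −¥129.6 trillion.
Expenditure multiplier = 1/(1 − c(1−t) + m) = 1/(1 − 0.9×0.71 + 0.12) = 1/0.481 ≈ 2.079.
The tax multiplier is −c × k ≈ −1.871, so ΔY = k × (−c·ΔT) = (−¥129.6 trillion) / 0.481 ≈ −¥269 trillion.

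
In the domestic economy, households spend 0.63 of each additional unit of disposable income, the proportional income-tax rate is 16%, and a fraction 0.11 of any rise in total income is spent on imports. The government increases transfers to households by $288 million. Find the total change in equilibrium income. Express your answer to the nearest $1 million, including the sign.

The transfer change shifts disposable income by +$288 million, so first-round consumption changes by c·ΔTR = 0.63 × (+$288 million) = +$181.44 million.
Expenditure multiplier = 1/(1 − c(1−t) + m) = 1/(1 − 0.63×0.84 + 0.11) = 1/0.5808 ≈ 1.722.
The transfer multiplier is c × k ≈ 1.085, so ΔY = k × (c·ΔTR) = (+$181.44 million) / 0.5808 ≈ +$312 million.

+$312 million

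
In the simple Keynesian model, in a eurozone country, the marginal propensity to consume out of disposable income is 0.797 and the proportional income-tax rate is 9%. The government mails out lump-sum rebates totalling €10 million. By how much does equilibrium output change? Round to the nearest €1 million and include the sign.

A lump-sum tax change of −€10 million shifts disposable income by +€10 million; first-round consumption changes by −c × ΔT = −0.797 × (−€10 million) = +€7.97 million.
Expenditure multiplier = 1/(1 − c(1−t)) = 1/(1 − 0.797×0.91) = 1/0.27473 ≈ 3.64.
The tax multiplier is −c × k ≈ −2.901, so ΔY = k × (−c·ΔT) = (+€7.97 million) / 0.27473 ≈ +€29 million.

+€29 million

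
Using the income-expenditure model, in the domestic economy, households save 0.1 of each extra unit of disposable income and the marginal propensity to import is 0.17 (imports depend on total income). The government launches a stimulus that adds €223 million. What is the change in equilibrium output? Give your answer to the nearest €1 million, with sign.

+€826 million

MPC = 1 − MPS = 1 − 0.1 = 0.9.
Government-spending multiplier = 1/(1 − c + m) = 1/(1 − 0.9 + 0.17) = 1/0.27 ≈ 3.704.
ΔY = k × ΔG = (+€223 million) / 0.27 ≈ +€826 million.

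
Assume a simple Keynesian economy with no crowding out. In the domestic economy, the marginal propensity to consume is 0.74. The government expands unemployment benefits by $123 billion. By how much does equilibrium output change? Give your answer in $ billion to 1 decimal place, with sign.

The transfer change shifts disposable income by +$123 billion, so first-round consumption changes by c·ΔTR = 0.74 × (+$123 billion) = +$91.02 billion.
Expenditure multiplier = 1/(1 − MPC) = 1/(1 − 0.74) = 1/0.26 ≈ 3.846.
The transfer multiplier is c × k ≈ 2.846, so ΔY = k × (c·ΔTR) = (+$91.02 billion) / 0.26 ≈ +$350.1 billion.

+$350.1 billion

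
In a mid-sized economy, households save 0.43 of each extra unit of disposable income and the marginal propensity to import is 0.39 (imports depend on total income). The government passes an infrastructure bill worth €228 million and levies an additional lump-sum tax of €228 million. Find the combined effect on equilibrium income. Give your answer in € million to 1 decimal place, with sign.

+€119.6 million

MPC = 1 − MPS = 1 − 0.43 = 0.57.
Expenditure multiplier = 1/(1 − c + m) = 1/(1 − 0.57 + 0.39) = 1/0.82 ≈ 1.22.
ΔG contributes k·ΔG = (+€228 million) / 0.82 ≈ +€278 million.
ΔT of +€228 million changes first-round spending by −c·ΔT = −€129.96 million, contributing k·(−c·ΔT) = (−€129.96 million) / 0.82 ≈ −€158.5 million.
Net ΔY = k(ΔG − c·ΔT) = (+€98.04 million) / 0.82 ≈ +€119.6 million.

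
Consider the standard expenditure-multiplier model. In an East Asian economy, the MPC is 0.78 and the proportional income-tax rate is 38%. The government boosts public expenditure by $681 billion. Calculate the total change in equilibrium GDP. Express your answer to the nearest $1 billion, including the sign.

Spending multiplier = 1/(1 − c(1−t)) = 1/(1 − 0.78×0.62) = 1/0.5164 ≈ 1.936.
ΔY = k × ΔG = (+$681 billion) / 0.5164 ≈ +$1,319 billion.

+$1,319 billion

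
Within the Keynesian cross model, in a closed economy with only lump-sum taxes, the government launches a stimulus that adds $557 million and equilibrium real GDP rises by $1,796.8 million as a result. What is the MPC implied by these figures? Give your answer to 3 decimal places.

0.690

Implied spending multiplier k = ΔY/ΔG = 1,796.8/557 ≈ 3.2259.
Since k = 1/(1 − MPC), MPC = 1 − 1/k = 1 − ΔG/ΔY = 1 − 557/1,796.8 ≈ 0.690.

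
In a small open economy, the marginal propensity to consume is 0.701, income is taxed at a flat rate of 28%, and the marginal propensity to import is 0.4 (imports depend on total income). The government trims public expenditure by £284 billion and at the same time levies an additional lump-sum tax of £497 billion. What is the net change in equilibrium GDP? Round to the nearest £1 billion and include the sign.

−£706 billion

Expenditure multiplier = 1/(1 − c(1−t) + m) = 1/(1 − 0.701×0.72 + 0.4) = 1/0.89528 ≈ 1.117.
ΔG contributes k·ΔG = (−£284 billion) / 0.89528 ≈ −£317.2 billion.
ΔT of +£497 billion changes first-round spending by −c·ΔT = −£348.397 billion, contributing k·(−c·ΔT) = (−£348.397 billion) / 0.89528 ≈ −£389.1 billion.
Net ΔY = k(ΔG − c·ΔT) = (−£632.397 billion) / 0.89528 ≈ −£706 billion.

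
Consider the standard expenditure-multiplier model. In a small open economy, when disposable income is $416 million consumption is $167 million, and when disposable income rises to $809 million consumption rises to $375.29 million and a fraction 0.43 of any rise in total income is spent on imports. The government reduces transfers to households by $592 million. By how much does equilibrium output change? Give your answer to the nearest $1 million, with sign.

−$349 million

MPC = ΔC/ΔYd = (375.29 − 167)/(809 − 416) = 208.29/393 = 0.53.
The transfer change shifts disposable income by −$592 million, so first-round consumption changes by c·ΔTR = 0.53 × (−$592 million) = −$313.76 million.
Expenditure multiplier = 1/(1 − c + m) = 1/(1 − 0.53 + 0.43) = 1/0.9 ≈ 1.111.
The transfer multiplier is c × k ≈ 0.589, so ΔY = k × (c·ΔTR) = (−$313.76 million) / 0.9 ≈ −$349 million.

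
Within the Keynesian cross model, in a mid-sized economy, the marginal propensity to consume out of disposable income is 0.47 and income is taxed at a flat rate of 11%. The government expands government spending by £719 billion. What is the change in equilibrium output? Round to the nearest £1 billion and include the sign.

+£1,236 billion

Government-spending multiplier = 1/(1 − c(1−t)) = 1/(1 − 0.47×0.89) = 1/0.5817 ≈ 1.719.
ΔY = k × ΔG = (+£719 billion) / 0.5817 ≈ +£1,236 billion.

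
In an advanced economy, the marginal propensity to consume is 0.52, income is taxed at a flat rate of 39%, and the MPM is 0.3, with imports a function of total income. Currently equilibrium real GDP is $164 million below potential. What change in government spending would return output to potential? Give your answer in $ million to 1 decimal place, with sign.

Spending multiplier = 1/(1 − c(1−t) + m) = 1/(1 − 0.52×0.61 + 0.3) = 1/0.9828 ≈ 1.018.
Need ΔY = +$164 million, so ΔG = ΔY/k = (+$164 million) × 0.9828 ≈ +$161.2 million.
The government should increase government spending by $161.2 million.

+$161.2 million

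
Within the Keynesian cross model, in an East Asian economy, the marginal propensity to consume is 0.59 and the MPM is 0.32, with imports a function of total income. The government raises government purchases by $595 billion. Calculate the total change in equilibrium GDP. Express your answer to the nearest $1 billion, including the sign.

Government-spending multiplier = 1/(1 − c + m) = 1/(1 − 0.59 + 0.32) = 1/0.73 ≈ 1.37.
ΔY = k × ΔG = (+$595 billion) / 0.73 ≈ +$815 billion.

+$815 billion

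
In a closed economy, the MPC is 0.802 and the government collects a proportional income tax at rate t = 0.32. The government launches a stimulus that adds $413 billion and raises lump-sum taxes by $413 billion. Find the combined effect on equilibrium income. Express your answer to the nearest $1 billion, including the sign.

+$180 billion

Expenditure multiplier = 1/(1 − c(1−t)) = 1/(1 − 0.802×0.68) = 1/0.45464 ≈ 2.2.
ΔG contributes k·ΔG = (+$413 billion) / 0.45464 ≈ +$908.4 billion.
ΔT of +$413 billion changes first-round spending by −c·ΔT = −$331.226 billion, contributing k·(−c·ΔT) = (−$331.226 billion) / 0.45464 ≈ −$728.5 billion.
Net ΔY = k(ΔG − c·ΔT) = (+$81.774 billion) / 0.45464 ≈ +$180 billion.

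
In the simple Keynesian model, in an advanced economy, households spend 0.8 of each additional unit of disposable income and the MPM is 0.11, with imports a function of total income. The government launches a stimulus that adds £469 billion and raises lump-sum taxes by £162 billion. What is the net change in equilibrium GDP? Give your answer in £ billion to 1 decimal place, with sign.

Expenditure multiplier = 1/(1 − c + m) = 1/(1 − 0.8 + 0.11) = 1/0.31 ≈ 3.226.
ΔG contributes k·ΔG = (+£469 billion) / 0.31 ≈ +£1,512.9 billion.
ΔT of +£162 billion changes first-round spending by −c·ΔT = −£129.6 billion, contributing k·(−c·ΔT) = (−£129.6 billion) / 0.31 ≈ −£418.1 billion.
Net ΔY = k(ΔG − c·ΔT) = (+£339.4 billion) / 0.31 ≈ +£1,094.8 billion.

+£1,094.8 billion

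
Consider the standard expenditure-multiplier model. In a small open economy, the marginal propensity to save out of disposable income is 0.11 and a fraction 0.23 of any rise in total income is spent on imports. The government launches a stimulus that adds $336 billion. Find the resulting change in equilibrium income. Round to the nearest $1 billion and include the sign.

+$988 billion

MPC = 1 − MPS = 1 − 0.11 = 0.89.
Government-spending multiplier = 1/(1 − c + m) = 1/(1 − 0.89 + 0.23) = 1/0.34 ≈ 2.941.
ΔY = k × ΔG = (+$336 billion) / 0.34 ≈ +$988 billion.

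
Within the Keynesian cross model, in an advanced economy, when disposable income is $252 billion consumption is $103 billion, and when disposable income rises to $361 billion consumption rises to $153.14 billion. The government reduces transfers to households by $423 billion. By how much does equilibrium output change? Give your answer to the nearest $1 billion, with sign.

−$360 billion

MPC = ΔC/ΔYd = (153.14 − 103)/(361 − 252) = 50.14/109 = 0.46.
The transfer change shifts disposable income by −$423 billion, so first-round consumption changes by c·ΔTR = 0.46 × (−$423 billion) = −$194.58 billion.
Expenditure multiplier = 1/(1 − MPC) = 1/(1 − 0.46) = 1/0.54 ≈ 1.852.
The transfer multiplier is c × k ≈ 0.852, so ΔY = k × (c·ΔTR) = (−$194.58 billion) / 0.54 ≈ −$360 billion.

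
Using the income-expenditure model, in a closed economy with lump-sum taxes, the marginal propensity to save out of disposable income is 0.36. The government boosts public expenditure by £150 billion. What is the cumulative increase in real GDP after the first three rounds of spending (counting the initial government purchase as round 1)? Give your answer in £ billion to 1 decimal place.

MPC = 1 − MPS = 1 − 0.36 = 0.64.
Round 1 adds ΔG = £150 billion; each later round is MPC = 0.64 times the previous.
After 3 rounds: 150 + 96 + 61.44 = ΔG·(1 − c^3)/(1 − c) = 150 × (1 − 0.262144)/0.36 ≈ £307.4 billion.

£307.4 billion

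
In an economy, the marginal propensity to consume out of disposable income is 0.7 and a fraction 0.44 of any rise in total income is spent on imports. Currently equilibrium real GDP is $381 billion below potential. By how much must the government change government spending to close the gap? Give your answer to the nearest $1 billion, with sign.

+$282 billion

Spending multiplier = 1/(1 − c + m) = 1/(1 − 0.7 + 0.44) = 1/0.74 ≈ 1.351.
Need ΔY = +$381 billion, so ΔG = ΔY/k = (+$381 billion) × 0.74 ≈ +$282 billion.
The government should increase government spending by $282 billion.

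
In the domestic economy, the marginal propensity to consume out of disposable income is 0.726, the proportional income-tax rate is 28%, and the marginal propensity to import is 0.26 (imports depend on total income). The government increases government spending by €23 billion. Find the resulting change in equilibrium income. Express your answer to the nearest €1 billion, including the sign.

+€31 billion

Spending multiplier = 1/(1 − c(1−t) + m) = 1/(1 − 0.726×0.72 + 0.26) = 1/0.73728 ≈ 1.356.
ΔY = k × ΔG = (+€23 billion) / 0.73728 ≈ +€31 billion.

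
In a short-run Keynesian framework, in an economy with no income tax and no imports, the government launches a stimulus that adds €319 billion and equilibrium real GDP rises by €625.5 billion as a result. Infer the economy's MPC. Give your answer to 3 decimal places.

Implied spending multiplier k = ΔY/ΔG = 625.5/319 ≈ 1.9608.
Since k = 1/(1 − MPC), MPC = 1 − 1/k = 1 − ΔG/ΔY = 1 − 319/625.5 ≈ 0.490.

0.490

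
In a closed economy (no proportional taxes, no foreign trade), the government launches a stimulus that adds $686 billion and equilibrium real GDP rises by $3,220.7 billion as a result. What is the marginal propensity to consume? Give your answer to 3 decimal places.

0.787

Implied spending multiplier k = ΔY/ΔG = 3,220.7/686 ≈ 4.6949.
Since k = 1/(1 − MPC), MPC = 1 − 1/k = 1 − ΔG/ΔY = 1 − 686/3,220.7 ≈ 0.787.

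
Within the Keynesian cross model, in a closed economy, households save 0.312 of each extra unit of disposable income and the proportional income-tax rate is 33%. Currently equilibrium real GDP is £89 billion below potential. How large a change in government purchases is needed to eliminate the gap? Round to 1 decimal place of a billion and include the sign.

MPC = 1 − MPS = 1 − 0.312 = 0.688.
Spending multiplier = 1/(1 − c(1−t)) = 1/(1 − 0.688×0.67) = 1/0.53904 ≈ 1.855.
Need ΔY = +£89 billion, so ΔG = ΔY/k = (+£89 billion) × 0.53904 ≈ +£48 billion.
The government should increase government purchases by £48 billion.

+£48.0 billion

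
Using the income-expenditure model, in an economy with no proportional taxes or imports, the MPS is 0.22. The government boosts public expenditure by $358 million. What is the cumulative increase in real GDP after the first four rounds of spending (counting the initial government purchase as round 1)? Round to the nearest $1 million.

$1,025 million

MPC = 1 − MPS = 1 − 0.22 = 0.78.
Round 1 adds ΔG = $358 million; each later round is MPC = 0.78 times the previous.
After 4 rounds: 358 + 279.24 + 217.8072 + 169.889616 = ΔG·(1 − c^4)/(1 − c) = 358 × (1 − 0.37015056)/0.22 ≈ $1,025 million.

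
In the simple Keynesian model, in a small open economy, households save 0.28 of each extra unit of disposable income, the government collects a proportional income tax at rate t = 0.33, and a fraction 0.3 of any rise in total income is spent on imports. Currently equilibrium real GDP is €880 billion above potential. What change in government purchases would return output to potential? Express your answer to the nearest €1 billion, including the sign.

MPC = 1 − MPS = 1 − 0.28 = 0.72.
Spending multiplier = 1/(1 − c(1−t) + m) = 1/(1 − 0.72×0.67 + 0.3) = 1/0.8176 ≈ 1.223.
Need ΔY = −€880 billion, so ΔG = ΔY/k = (−€880 billion) × 0.8176 ≈ −€719 billion.
The government should cut government purchases by €719 billion.

−€719 billion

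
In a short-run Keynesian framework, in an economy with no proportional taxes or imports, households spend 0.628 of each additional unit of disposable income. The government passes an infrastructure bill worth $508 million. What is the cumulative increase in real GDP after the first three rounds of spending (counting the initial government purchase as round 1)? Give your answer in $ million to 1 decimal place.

$1,027.4 million

Round 1 adds ΔG = $508 million; each later round is MPC = 0.628 times the previous.
After 3 rounds: 508 + 319.024 + 200.347072 = ΔG·(1 − c^3)/(1 − c) = 508 × (1 − 0.247673152)/0.372 ≈ $1,027.4 million.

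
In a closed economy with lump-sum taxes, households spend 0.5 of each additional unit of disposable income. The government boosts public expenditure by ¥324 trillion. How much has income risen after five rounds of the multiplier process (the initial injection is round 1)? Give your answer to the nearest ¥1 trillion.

Round 1 adds ΔG = ¥324 trillion; each later round is MPC = 0.5 times the previous.
After 5 rounds: 324 + 162 + 81 + 40.5 + 20.25 = ΔG·(1 − c^5)/(1 − c) = 324 × (1 − 0.03125)/0.5 ≈ ¥628 trillion.

¥628 trillion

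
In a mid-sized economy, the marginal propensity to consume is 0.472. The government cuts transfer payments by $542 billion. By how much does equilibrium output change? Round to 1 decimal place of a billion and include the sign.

−$484.5 billion

The transfer change shifts disposable income by −$542 billion, so first-round consumption changes by c·ΔTR = 0.472 × (−$542 billion) = −$255.824 billion.
Expenditure multiplier = 1/(1 − MPC) = 1/(1 − 0.472) = 1/0.528 ≈ 1.894.
The transfer multiplier is c × k ≈ 0.894, so ΔY = k × (c·ΔTR) = (−$255.824 billion) / 0.528 ≈ −$484.5 billion.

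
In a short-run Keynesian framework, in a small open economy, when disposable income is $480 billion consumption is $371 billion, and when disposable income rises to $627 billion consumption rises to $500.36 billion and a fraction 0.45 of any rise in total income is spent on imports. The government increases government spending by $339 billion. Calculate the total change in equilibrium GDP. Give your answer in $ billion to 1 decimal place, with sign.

+$594.7 billion

MPC = ΔC/ΔYd = (500.36 − 371)/(627 − 480) = 129.36/147 = 0.88.
Government-spending multiplier = 1/(1 − c + m) = 1/(1 − 0.88 + 0.45) = 1/0.57 ≈ 1.754.
ΔY = k × ΔG = (+$339 billion) / 0.57 ≈ +$594.7 billion.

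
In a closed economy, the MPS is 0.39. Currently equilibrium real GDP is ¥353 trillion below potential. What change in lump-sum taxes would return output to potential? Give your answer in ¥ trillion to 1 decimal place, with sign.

MPC = 1 − MPS = 1 − 0.39 = 0.61.
Spending multiplier = 1/(1 − MPC) = 1/(1 − 0.61) = 1/0.39 ≈ 2.564.
Tax multiplier = −c·k = −0.61/0.39 ≈ −1.564. Need ΔY = +¥353 trillion, so ΔT = ΔY/(−c·k) = −(+¥353 trillion) × 0.39 / 0.61 ≈ −¥225.7 trillion.
The government should cut lump-sum taxes by ¥225.7 trillion.

−¥225.7 trillion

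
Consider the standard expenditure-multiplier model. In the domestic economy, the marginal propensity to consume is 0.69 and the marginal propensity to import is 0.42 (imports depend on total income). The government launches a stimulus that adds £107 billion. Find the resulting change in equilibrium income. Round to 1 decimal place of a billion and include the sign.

+£146.6 billion

Expenditure multiplier = 1/(1 − c + m) = 1/(1 − 0.69 + 0.42) = 1/0.73 ≈ 1.37.
ΔY = k × ΔG = (+£107 billion) / 0.73 ≈ +£146.6 billion.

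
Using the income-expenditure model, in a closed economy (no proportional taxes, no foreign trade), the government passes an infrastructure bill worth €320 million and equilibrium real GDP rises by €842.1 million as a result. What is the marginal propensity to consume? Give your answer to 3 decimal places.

Implied spending multiplier k = ΔY/ΔG = 842.1/320 ≈ 2.6316.
Since k = 1/(1 − MPC), MPC = 1 − 1/k = 1 − ΔG/ΔY = 1 − 320/842.1 ≈ 0.620.

0.620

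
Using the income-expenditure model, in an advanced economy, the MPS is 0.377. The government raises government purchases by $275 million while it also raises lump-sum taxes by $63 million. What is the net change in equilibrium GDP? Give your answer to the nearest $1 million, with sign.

MPC = 1 − MPS = 1 − 0.377 = 0.623.
Expenditure multiplier = 1/(1 − MPC) = 1/(1 − 0.623) = 1/0.377 ≈ 2.653.
ΔG contributes k·ΔG = (+$275 million) / 0.377 ≈ +$729.4 million.
ΔT of +$63 million changes first-round spending by −c·ΔT = −$39.249 million, contributing k·(−c·ΔT) = (−$39.249 million) / 0.377 ≈ −$104.1 million.
Net ΔY = k(ΔG − c·ΔT) = (+$235.751 million) / 0.377 ≈ +$625 million.

+$625 million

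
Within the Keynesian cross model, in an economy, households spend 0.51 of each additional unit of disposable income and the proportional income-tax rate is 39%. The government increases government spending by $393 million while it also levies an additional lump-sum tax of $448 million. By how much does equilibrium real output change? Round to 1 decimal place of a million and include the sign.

Expenditure multiplier = 1/(1 − c(1−t)) = 1/(1 − 0.51×0.61) = 1/0.6889 ≈ 1.452.
ΔG contributes k·ΔG = (+$393 million) / 0.6889 ≈ +$570.5 million.
ΔT of +$448 million changes first-round spending by −c·ΔT = −$228.48 million, contributing k·(−c·ΔT) = (−$228.48 million) / 0.6889 ≈ −$331.7 million.
Net ΔY = k(ΔG − c·ΔT) = (+$164.52 million) / 0.6889 ≈ +$238.8 million.

+$238.8 million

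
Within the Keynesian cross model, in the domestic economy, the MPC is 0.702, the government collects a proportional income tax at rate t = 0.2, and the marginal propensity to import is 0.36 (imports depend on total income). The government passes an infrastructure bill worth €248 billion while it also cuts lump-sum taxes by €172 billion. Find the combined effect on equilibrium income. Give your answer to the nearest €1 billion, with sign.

+€462 billion

Expenditure multiplier = 1/(1 − c(1−t) + m) = 1/(1 − 0.702×0.8 + 0.36) = 1/0.7984 ≈ 1.253.
ΔG contributes k·ΔG = (+€248 billion) / 0.7984 ≈ +€310.6 billion.
ΔT of −€172 billion changes first-round spending by −c·ΔT = +€120.744 billion, contributing k·(−c·ΔT) = (+€120.744 billion) / 0.7984 ≈ +€151.2 billion.
Net ΔY = k(ΔG − c·ΔT) = (+€368.744 billion) / 0.7984 ≈ +€462 billion.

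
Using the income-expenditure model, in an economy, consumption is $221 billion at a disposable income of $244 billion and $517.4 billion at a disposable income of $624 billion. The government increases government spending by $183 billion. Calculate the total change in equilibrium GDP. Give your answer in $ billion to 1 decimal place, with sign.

MPC = ΔC/ΔYd = (517.4 − 221)/(624 − 244) = 296.4/380 = 0.78.
Spending multiplier = 1/(1 − MPC) = 1/(1 − 0.78) = 1/0.22 ≈ 4.545.
ΔY = k × ΔG = (+$183 billion) / 0.22 ≈ +$831.8 billion.

+$831.8 billion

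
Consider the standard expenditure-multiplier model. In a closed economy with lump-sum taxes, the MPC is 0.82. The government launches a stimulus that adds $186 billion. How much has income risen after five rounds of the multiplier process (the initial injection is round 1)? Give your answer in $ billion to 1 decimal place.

Round 1 adds ΔG = $186 billion; each later round is MPC = 0.82 times the previous.
After 5 rounds: 186 + 152.52 + 125.0664 + 102.554448 + 84.09464736 = ΔG·(1 − c^5)/(1 − c) = 186 × (1 − 0.3707398432)/0.18 ≈ $650.2 billion.

$650.2 billion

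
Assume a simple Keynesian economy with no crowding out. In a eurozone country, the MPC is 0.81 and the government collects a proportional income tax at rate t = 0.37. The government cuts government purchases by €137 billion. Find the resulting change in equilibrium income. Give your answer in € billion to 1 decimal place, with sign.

−€279.8 billion

Government-spending multiplier = 1/(1 − c(1−t)) = 1/(1 − 0.81×0.63) = 1/0.4897 ≈ 2.042.
ΔY = k × ΔG = (−€137 billion) / 0.4897 ≈ −€279.8 billion.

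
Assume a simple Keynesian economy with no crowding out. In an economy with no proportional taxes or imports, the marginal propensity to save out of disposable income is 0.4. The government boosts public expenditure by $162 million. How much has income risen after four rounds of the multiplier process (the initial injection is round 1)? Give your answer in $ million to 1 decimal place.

MPC = 1 − MPS = 1 − 0.4 = 0.6.
Round 1 adds ΔG = $162 million; each later round is MPC = 0.6 times the previous.
After 4 rounds: 162 + 97.2 + 58.32 + 34.992 = ΔG·(1 − c^4)/(1 − c) = 162 × (1 − 0.1296)/0.4 ≈ $352.5 million.

$352.5 million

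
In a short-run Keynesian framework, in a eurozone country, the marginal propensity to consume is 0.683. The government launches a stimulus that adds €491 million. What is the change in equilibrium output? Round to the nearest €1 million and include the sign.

+€1,549 million

Expenditure multiplier = 1/(1 − MPC) = 1/(1 − 0.683) = 1/0.317 ≈ 3.155.
ΔY = k × ΔG = (+€491 million) / 0.317 ≈ +€1,549 million.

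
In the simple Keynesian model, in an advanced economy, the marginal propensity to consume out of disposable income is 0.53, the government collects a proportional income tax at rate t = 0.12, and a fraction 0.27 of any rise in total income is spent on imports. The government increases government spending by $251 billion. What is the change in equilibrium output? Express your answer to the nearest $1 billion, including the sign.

+$312 billion

Government-spending multiplier = 1/(1 − c(1−t) + m) = 1/(1 − 0.53×0.88 + 0.27) = 1/0.8036 ≈ 1.244.
ΔY = k × ΔG = (+$251 billion) / 0.8036 ≈ +$312 billion.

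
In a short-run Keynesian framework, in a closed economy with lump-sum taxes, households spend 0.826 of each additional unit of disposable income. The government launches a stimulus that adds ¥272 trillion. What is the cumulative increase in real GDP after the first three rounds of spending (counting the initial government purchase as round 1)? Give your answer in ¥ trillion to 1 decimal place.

¥682.3 trillion

Round 1 adds ΔG = ¥272 trillion; each later round is MPC = 0.826 times the previous.
After 3 rounds: 272 + 224.672 + 185.579072 = ΔG·(1 − c^3)/(1 − c) = 272 × (1 − 0.563559976)/0.174 ≈ ¥682.3 trillion.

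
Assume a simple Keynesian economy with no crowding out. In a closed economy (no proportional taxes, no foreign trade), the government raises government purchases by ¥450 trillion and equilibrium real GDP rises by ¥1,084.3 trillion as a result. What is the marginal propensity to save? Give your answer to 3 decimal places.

Implied spending multiplier k = ΔY/ΔG = 1,084.3/450 ≈ 2.4096.
Since k = 1/(1 − MPC), MPC = 1 − 1/k = 1 − ΔG/ΔY = 1 − 450/1,084.3 ≈ 0.585.
MPS = 1 − MPC = 0.415.

0.415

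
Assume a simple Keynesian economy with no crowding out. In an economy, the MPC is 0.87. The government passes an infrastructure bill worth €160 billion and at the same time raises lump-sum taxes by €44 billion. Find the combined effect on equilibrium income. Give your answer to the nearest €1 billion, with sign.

+€936 billion

Expenditure multiplier = 1/(1 − MPC) = 1/(1 − 0.87) = 1/0.13 ≈ 7.692.
ΔG contributes k·ΔG = (+€160 billion) / 0.13 ≈ +€1,230.8 billion.
ΔT of +€44 billion changes first-round spending by −c·ΔT = −€38.28 billion, contributing k·(−c·ΔT) = (−€38.28 billion) / 0.13 ≈ −€294.5 billion.
Net ΔY = k(ΔG − c·ΔT) = (+€121.72 billion) / 0.13 ≈ +€936 billion.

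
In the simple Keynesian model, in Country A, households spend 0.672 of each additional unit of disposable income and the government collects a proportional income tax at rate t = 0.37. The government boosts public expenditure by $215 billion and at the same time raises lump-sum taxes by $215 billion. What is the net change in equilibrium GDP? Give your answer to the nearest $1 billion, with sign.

+$122 billion

Expenditure multiplier = 1/(1 − c(1−t)) = 1/(1 − 0.672×0.63) = 1/0.57664 ≈ 1.734.
ΔG contributes k·ΔG = (+$215 billion) / 0.57664 ≈ +$372.8 billion.
ΔT of +$215 billion changes first-round spending by −c·ΔT = −$144.48 billion, contributing k·(−c·ΔT) = (−$144.48 billion) / 0.57664 ≈ −$250.6 billion.
Net ΔY = k(ΔG − c·ΔT) = (+$70.52 billion) / 0.57664 ≈ +$122 billion.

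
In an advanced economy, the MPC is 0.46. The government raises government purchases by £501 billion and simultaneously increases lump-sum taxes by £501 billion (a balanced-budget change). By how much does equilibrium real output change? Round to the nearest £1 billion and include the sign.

Expenditure multiplier = 1/(1 − MPC) = 1/(1 − 0.46) = 1/0.54 ≈ 1.852.
ΔG contributes k·ΔG = (+£501 billion) / 0.54 ≈ +£927.8 billion.
ΔT of +£501 billion changes first-round spending by −c·ΔT = −£230.46 billion, contributing k·(−c·ΔT) = (−£230.46 billion) / 0.54 ≈ −£426.8 billion.
With ΔG = ΔT and no other leakages, the balanced-budget multiplier is 1, so ΔY = ΔG = +£501 billion.

+£501 billion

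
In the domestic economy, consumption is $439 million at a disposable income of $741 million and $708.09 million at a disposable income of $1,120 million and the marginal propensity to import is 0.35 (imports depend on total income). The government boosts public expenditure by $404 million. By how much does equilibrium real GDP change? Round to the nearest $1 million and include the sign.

MPC = ΔC/ΔYd = (708.09 − 439)/(1,120 − 741) = 269.09/379 = 0.71.
Expenditure multiplier = 1/(1 − c + m) = 1/(1 − 0.71 + 0.35) = 1/0.64 ≈ 1.563.
ΔY = k × ΔG = (+$404 million) / 0.64 ≈ +$631 million.

+$631 million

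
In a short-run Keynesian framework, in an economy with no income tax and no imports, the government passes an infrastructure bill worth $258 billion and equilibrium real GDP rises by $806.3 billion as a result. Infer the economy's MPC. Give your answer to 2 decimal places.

0.68

Implied spending multiplier k = ΔY/ΔG = 806.3/258 ≈ 3.1252.
Since k = 1/(1 − MPC), MPC = 1 − 1/k = 1 − ΔG/ΔY = 1 − 258/806.3 ≈ 0.68.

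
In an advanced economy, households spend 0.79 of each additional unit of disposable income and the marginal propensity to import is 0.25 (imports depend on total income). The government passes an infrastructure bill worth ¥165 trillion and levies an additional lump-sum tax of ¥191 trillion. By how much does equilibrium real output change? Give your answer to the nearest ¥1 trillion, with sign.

Expenditure multiplier = 1/(1 − c + m) = 1/(1 − 0.79 + 0.25) = 1/0.46 ≈ 2.174.
ΔG contributes k·ΔG = (+¥165 trillion) / 0.46 ≈ +¥358.7 trillion.
ΔT of +¥191 trillion changes first-round spending by −c·ΔT = −¥150.89 trillion, contributing k·(−c·ΔT) = (−¥150.89 trillion) / 0.46 ≈ −¥328 trillion.
Net ΔY = k(ΔG − c·ΔT) = (+¥14.11 trillion) / 0.46 ≈ +¥31 trillion.

+¥31 trillion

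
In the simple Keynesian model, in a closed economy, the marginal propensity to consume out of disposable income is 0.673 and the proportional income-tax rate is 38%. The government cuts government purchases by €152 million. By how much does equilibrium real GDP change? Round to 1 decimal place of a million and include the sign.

Expenditure multiplier = 1/(1 − c(1−t)) = 1/(1 − 0.673×0.62) = 1/0.58274 ≈ 1.716.
ΔY = k × ΔG = (−€152 million) / 0.58274 ≈ −€260.8 million.

−€260.8 million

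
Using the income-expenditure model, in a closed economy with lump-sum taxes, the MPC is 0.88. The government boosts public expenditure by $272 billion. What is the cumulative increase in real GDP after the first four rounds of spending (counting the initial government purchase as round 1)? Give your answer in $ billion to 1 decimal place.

$907.4 billion

Round 1 adds ΔG = $272 billion; each later round is MPC = 0.88 times the previous.
After 4 rounds: 272 + 239.36 + 210.6368 + 185.360384 = ΔG·(1 − c^4)/(1 − c) = 272 × (1 − 0.59969536)/0.12 ≈ $907.4 billion.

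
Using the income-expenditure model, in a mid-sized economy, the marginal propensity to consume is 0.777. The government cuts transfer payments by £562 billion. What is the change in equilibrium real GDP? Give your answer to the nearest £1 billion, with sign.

The transfer change shifts disposable income by −£562 billion, so first-round consumption changes by c·ΔTR = 0.777 × (−£562 billion) = −£436.674 billion.
Expenditure multiplier = 1/(1 − MPC) = 1/(1 − 0.777) = 1/0.223 ≈ 4.484.
The transfer multiplier is c × k ≈ 3.484, so ΔY = k × (c·ΔTR) = (−£436.674 billion) / 0.223 ≈ −£1,958 billion.

−£1,958 billion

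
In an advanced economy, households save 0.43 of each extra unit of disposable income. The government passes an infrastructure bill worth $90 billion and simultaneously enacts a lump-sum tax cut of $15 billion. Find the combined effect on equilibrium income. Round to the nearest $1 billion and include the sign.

MPC = 1 − MPS = 1 − 0.43 = 0.57.
Expenditure multiplier = 1/(1 − MPC) = 1/(1 − 0.57) = 1/0.43 ≈ 2.326.
ΔG contributes k·ΔG = (+$90 billion) / 0.43 ≈ +$209.3 billion.
ΔT of −$15 billion changes first-round spending by −c·ΔT = +$8.55 billion, contributing k·(−c·ΔT) = (+$8.55 billion) / 0.43 ≈ +$19.9 billion.
Net ΔY = k(ΔG − c·ΔT) = (+$98.55 billion) / 0.43 ≈ +$229 billion.

+$229 billion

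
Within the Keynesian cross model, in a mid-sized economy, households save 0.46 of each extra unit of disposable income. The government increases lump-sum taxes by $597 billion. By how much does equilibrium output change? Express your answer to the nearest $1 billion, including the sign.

MPC = 1 − MPS = 1 − 0.46 = 0.54.
A lump-sum tax change of +$597 billion shifts disposable income by −$597 billion; first-round consumption changes by −c × ΔT = −0.54 × (+$597 billion) = −$322.38 billion.
Expenditure multiplier = 1/(1 − MPC) = 1/(1 − 0.54) = 1/0.46 ≈ 2.174.
The tax multiplier is −c × k ≈ −1.174, so ΔY = k × (−c·ΔT) = (−$322.38 billion) / 0.46 ≈ −$701 billion.

−$701 billion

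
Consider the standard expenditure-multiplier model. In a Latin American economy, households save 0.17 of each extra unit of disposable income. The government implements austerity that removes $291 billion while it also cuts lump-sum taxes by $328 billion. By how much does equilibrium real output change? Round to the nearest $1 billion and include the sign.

MPC = 1 − MPS = 1 − 0.17 = 0.83.
Expenditure multiplier = 1/(1 − MPC) = 1/(1 − 0.83) = 1/0.17 ≈ 5.882.
ΔG contributes k·ΔG = (−$291 billion) / 0.17 ≈ −$1,711.8 billion.
ΔT of −$328 billion changes first-round spending by −c·ΔT = +$272.24 billion, contributing k·(−c·ΔT) = (+$272.24 billion) / 0.17 ≈ +$1,601.4 billion.
Net ΔY = k(ΔG − c·ΔT) = (−$18.76 billion) / 0.17 ≈ −$110 billion.

−$110 billion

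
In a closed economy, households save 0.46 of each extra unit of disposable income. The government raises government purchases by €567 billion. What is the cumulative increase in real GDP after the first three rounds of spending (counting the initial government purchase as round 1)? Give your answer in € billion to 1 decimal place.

MPC = 1 − MPS = 1 − 0.46 = 0.54.
Round 1 adds ΔG = €567 billion; each later round is MPC = 0.54 times the previous.
After 3 rounds: 567 + 306.18 + 165.3372 = ΔG·(1 − c^3)/(1 − c) = 567 × (1 − 0.157464)/0.46 ≈ €1,038.5 billion.

€1,038.5 billion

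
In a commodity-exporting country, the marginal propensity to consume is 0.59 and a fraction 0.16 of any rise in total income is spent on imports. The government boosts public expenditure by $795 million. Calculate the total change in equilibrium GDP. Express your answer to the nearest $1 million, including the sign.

+$1,395 million

Spending multiplier = 1/(1 − c + m) = 1/(1 − 0.59 + 0.16) = 1/0.57 ≈ 1.754.
ΔY = k × ΔG = (+$795 million) / 0.57 ≈ +$1,395 million.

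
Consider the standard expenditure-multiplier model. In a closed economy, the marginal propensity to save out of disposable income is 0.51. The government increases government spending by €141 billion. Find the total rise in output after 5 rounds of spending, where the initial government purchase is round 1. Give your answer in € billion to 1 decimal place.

MPC = 1 − MPS = 1 − 0.51 = 0.49.
Round 1 adds ΔG = €141 billion; each later round is MPC = 0.49 times the previous.
After 5 rounds: 141 + 69.09 + 33.8541 + 16.588509 + 8.12836941 = ΔG·(1 − c^5)/(1 − c) = 141 × (1 − 0.0282475249)/0.51 ≈ €268.7 billion.

€268.7 billion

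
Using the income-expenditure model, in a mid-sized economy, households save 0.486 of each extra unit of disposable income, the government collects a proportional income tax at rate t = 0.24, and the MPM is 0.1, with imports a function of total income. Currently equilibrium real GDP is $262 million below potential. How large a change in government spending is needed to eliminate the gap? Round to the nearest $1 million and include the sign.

+$186 million

MPC = 1 − MPS = 1 − 0.486 = 0.514.
Spending multiplier = 1/(1 − c(1−t) + m) = 1/(1 − 0.514×0.76 + 0.1) = 1/0.70936 ≈ 1.41.
Need ΔY = +$262 million, so ΔG = ΔY/k = (+$262 million) × 0.70936 ≈ +$186 million.
The government should increase government spending by $186 million.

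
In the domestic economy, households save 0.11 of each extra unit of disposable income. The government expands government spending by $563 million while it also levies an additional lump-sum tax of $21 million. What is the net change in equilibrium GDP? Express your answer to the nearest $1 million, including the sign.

+$4,948 million

MPC = 1 − MPS = 1 − 0.11 = 0.89.
Expenditure multiplier = 1/(1 − MPC) = 1/(1 − 0.89) = 1/0.11 ≈ 9.091.
ΔG contributes k·ΔG = (+$563 million) / 0.11 ≈ +$5,118.2 million.
ΔT of +$21 million changes first-round spending by −c·ΔT = −$18.69 million, contributing k·(−c·ΔT) = (−$18.69 million) / 0.11 ≈ −$169.9 million.
Net ΔY = k(ΔG − c·ΔT) = (+$544.31 million) / 0.11 ≈ +$4,948 million.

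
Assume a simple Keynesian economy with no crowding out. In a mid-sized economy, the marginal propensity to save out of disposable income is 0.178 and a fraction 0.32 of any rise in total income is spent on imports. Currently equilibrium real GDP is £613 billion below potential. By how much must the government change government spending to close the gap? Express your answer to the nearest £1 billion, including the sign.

+£305 billion

MPC = 1 − MPS = 1 − 0.178 = 0.822.
Spending multiplier = 1/(1 − c + m) = 1/(1 − 0.822 + 0.32) = 1/0.498 ≈ 2.008.
Need ΔY = +£613 billion, so ΔG = ΔY/k = (+£613 billion) × 0.498 ≈ +£305 billion.
The government should increase government spending by £305 billion.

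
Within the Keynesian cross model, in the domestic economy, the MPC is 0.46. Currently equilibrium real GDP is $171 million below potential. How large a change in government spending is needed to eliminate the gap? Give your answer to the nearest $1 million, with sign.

+$92 million

Spending multiplier = 1/(1 − MPC) = 1/(1 − 0.46) = 1/0.54 ≈ 1.852.
Need ΔY = +$171 million, so ΔG = ΔY/k = (+$171 million) × 0.54 ≈ +$92 million.
The government should increase government spending by $92 million.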